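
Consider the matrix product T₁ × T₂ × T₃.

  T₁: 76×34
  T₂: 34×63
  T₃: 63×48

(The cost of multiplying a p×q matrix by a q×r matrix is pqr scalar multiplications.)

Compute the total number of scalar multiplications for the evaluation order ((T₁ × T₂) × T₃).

(T₁ × T₂): 76×34 by 34×63 → 76×63, cost 76·34·63 = 162792
((T₁ × T₂) × T₃): 76×63 by 63×48 → 76×48, cost 76·63·48 = 229824; cumulative 392616
Total: 392616 scalar multiplications.

392616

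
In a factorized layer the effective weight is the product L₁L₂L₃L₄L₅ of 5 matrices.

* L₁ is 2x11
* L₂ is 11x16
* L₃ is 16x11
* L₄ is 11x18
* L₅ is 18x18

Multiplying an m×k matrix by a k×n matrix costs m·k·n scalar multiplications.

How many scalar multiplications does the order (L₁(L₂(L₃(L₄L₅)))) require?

(L₄L₅): 11×18 by 18×18 → 11×18, cost 11·18·18 = 3564
(L₃(L₄L₅)): 16×11 by 11×18 → 16×18, cost 16·11·18 = 3168; cumulative 6732
(L₂(L₃(L₄L₅))): 11×16 by 16×18 → 11×18, cost 11·16·18 = 3168; cumulative 9900
(L₁(L₂(L₃(L₄L₅)))): 2×11 by 11×18 → 2×18, cost 2·11·18 = 396; cumulative 10296
Total: 10296 scalar multiplications.

10296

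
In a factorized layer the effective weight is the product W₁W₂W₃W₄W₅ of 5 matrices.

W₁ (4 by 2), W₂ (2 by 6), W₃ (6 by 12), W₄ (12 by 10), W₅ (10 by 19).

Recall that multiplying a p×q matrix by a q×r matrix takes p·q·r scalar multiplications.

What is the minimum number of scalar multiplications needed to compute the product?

Adjacent pairs: W₁W₂ = 4·2·6 = 48; W₂W₃ = 2·6·12 = 144; W₃W₄ = 6·12·10 = 720; W₄W₅ = 12·10·19 = 2280.
Length 3: W₁..W₃: k=1: 0+144+4·2·12=240; k=2: 48+0+4·6·12=336 → min 240 | W₂..W₄: k=2: 0+720+2·6·10=840; k=3: 144+0+2·12·10=384 → min 384 | W₃..W₅: k=3: 0+2280+6·12·19=3648; k=4: 720+0+6·10·19=1860 → min 1860.
Length 4: W₁..W₄: k=1: 0+384+4·2·10=464; k=2: 48+720+4·6·10=1008; k=3: 240+0+4·12·10=720 → min 464 | W₂..W₅: k=2: 0+1860+2·6·19=2088; k=3: 144+2280+2·12·19=2880; k=4: 384+0+2·10·19=764 → min 764.
Length 5: W₁..W₅: k=1: 0+764+4·2·19=916; k=2: 48+1860+4·6·19=2364; k=3: 240+2280+4·12·19=3432; k=4: 464+0+4·10·19=1224 → min 916.
Optimal order: (W₁(((W₂W₃)W₄)W₅)) with cost 916.

916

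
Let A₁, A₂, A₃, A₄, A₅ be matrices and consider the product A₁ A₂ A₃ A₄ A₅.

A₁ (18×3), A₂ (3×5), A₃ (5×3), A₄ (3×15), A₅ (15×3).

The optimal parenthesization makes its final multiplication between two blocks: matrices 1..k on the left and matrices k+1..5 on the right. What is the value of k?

Adjacent pairs: A₁A₂ = 18·3·5 = 270; A₂A₃ = 3·5·3 = 45; A₃A₄ = 5·3·15 = 225; A₄A₅ = 3·15·3 = 135.
Length 3: A₁..A₃: k=1: 0+45+18·3·3=207; k=2: 270+0+18·5·3=540 → min 207 | A₂..A₄: k=2: 0+225+3·5·15=450; k=3: 45+0+3·3·15=180 → min 180 | A₃..A₅: k=3: 0+135+5·3·3=180; k=4: 225+0+5·15·3=450 → min 180.
Length 4: A₁..A₄: k=1: 0+180+18·3·15=990; k=2: 270+225+18·5·15=1845; k=3: 207+0+18·3·15=1017 → min 990 | A₂..A₅: k=2: 0+180+3·5·3=225; k=3: 45+135+3·3·3=207; k=4: 180+0+3·15·3=315 → min 207.
Top-level splits: k=1: (A₁..A₁)·(A₂..A₅) → 0+207+18·3·3 = 369; k=2: (A₁..A₂)·(A₃..A₅) → 270+180+18·5·3 = 720; k=3: (A₁..A₃)·(A₄..A₅) → 207+135+18·3·3 = 504; k=4: (A₁..A₄)·(A₅..A₅) → 990+0+18·15·3 = 1800.
Best split is after A₁, i.e. k = 1.

1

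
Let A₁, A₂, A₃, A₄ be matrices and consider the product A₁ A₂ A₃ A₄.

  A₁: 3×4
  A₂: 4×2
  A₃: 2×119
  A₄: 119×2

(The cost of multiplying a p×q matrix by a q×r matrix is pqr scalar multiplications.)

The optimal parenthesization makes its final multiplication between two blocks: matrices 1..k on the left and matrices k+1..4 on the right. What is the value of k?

2

Adjacent pairs: A₁A₂ = 3·4·2 = 24; A₂A₃ = 4·2·119 = 952; A₃A₄ = 2·119·2 = 476.
Length 3: A₁..A₃: k=1: 0+952+3·4·119=2380; k=2: 24+0+3·2·119=738 → min 738 | A₂..A₄: k=2: 0+476+4·2·2=492; k=3: 952+0+4·119·2=1904 → min 492.
Top-level splits: k=1: (A₁..A₁)·(A₂..A₄) → 0+492+3·4·2 = 516; k=2: (A₁..A₂)·(A₃..A₄) → 24+476+3·2·2 = 512; k=3: (A₁..A₃)·(A₄..A₄) → 738+0+3·119·2 = 1452.
Best split is after A₂, i.e. k = 2.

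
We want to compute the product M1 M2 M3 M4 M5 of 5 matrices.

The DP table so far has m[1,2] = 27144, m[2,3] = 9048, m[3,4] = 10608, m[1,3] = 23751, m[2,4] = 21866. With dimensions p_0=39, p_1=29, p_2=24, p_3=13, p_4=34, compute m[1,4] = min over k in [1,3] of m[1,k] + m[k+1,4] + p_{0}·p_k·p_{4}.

40989

m[1,4] = min over k∈[1,3] of m[1,k]+m[k+1,4]+p_{0}·p_k·p_{4}.
k=1: 0 + 21866 + 39·29·34 = 60320; k=2: 27144 + 10608 + 39·24·34 = 69576; k=3: 23751 + 0 + 39·13·34 = 40989.
Minimum: 40989 at k=3.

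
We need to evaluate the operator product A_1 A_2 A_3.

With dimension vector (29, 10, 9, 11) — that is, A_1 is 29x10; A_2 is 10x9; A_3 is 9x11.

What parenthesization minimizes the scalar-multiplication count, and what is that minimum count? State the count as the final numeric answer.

4180

(A_1 (A_2 A_3)): cost 4180.
((A_1 A_2) A_3): cost 5481.
Optimal: (A_1 (A_2 A_3)) with cost 4180.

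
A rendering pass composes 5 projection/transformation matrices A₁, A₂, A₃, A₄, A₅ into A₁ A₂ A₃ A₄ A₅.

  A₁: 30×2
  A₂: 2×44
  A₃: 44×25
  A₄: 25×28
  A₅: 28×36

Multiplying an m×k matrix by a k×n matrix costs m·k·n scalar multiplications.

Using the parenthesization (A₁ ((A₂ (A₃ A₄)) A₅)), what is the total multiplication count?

37440

(A₃ A₄): 44×25 by 25×28 → 44×28, cost 44·25·28 = 30800
(A₂ (A₃ A₄)): 2×44 by 44×28 → 2×28, cost 2·44·28 = 2464; cumulative 33264
((A₂ (A₃ A₄)) A₅): 2×28 by 28×36 → 2×36, cost 2·28·36 = 2016; cumulative 35280
(A₁ ((A₂ (A₃ A₄)) A₅)): 30×2 by 2×36 → 30×36, cost 30·2·36 = 2160; cumulative 37440
Total: 37440 scalar multiplications.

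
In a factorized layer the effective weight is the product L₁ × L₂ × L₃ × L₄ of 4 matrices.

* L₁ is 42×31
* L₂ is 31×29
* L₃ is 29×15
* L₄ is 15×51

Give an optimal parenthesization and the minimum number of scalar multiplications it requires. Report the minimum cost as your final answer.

Adjacent pairs: L₁L₂ = 42·31·29 = 37758; L₂L₃ = 31·29·15 = 13485; L₃L₄ = 29·15·51 = 22185.
Length 3: L₁..L₃: k=1: 0+13485+42·31·15=33015; k=2: 37758+0+42·29·15=56028 → min 33015 | L₂..L₄: k=2: 0+22185+31·29·51=68034; k=3: 13485+0+31·15·51=37200 → min 37200.
Length 4: L₁..L₄: k=1: 0+37200+42·31·51=103602; k=2: 37758+22185+42·29·51=122061; k=3: 33015+0+42·15·51=65145 → min 65145.
Optimal parenthesization: ((L₁ × (L₂ × L₃)) × L₄) with cost 65145.

65145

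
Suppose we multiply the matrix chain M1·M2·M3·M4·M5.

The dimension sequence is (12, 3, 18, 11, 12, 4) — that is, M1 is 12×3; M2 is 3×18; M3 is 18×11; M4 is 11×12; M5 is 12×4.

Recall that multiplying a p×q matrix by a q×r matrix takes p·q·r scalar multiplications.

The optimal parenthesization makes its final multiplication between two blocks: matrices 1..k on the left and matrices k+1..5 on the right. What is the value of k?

1

Adjacent pairs: M1M2 = 12·3·18 = 648; M2M3 = 3·18·11 = 594; M3M4 = 18·11·12 = 2376; M4M5 = 11·12·4 = 528.
Length 3: M1..M3: k=1: 0+594+12·3·11=990; k=2: 648+0+12·18·11=3024 → min 990 | M2..M4: k=2: 0+2376+3·18·12=3024; k=3: 594+0+3·11·12=990 → min 990 | M3..M5: k=3: 0+528+18·11·4=1320; k=4: 2376+0+18·12·4=3240 → min 1320.
Length 4: M1..M4: k=1: 0+990+12·3·12=1422; k=2: 648+2376+12·18·12=5616; k=3: 990+0+12·11·12=2574 → min 1422 | M2..M5: k=2: 0+1320+3·18·4=1536; k=3: 594+528+3·11·4=1254; k=4: 990+0+3·12·4=1134 → min 1134.
Top-level splits: k=1: (M1..M1)·(M2..M5) → 0+1134+12·3·4 = 1278; k=2: (M1..M2)·(M3..M5) → 648+1320+12·18·4 = 2832; k=3: (M1..M3)·(M4..M5) → 990+528+12·11·4 = 2046; k=4: (M1..M4)·(M5..M5) → 1422+0+12·12·4 = 1998.
Best split is after M1, i.e. k = 1.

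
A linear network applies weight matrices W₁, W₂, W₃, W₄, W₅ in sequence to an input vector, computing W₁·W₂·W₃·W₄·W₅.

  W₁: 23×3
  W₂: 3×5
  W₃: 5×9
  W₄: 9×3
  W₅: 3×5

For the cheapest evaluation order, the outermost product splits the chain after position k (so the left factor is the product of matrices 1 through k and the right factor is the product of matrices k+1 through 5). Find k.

Adjacent pairs: W₁W₂ = 23·3·5 = 345; W₂W₃ = 3·5·9 = 135; W₃W₄ = 5·9·3 = 135; W₄W₅ = 9·3·5 = 135.
Length 3: W₁..W₃: k=1: 0+135+23·3·9=756; k=2: 345+0+23·5·9=1380 → min 756 | W₂..W₄: k=2: 0+135+3·5·3=180; k=3: 135+0+3·9·3=216 → min 180 | W₃..W₅: k=3: 0+135+5·9·5=360; k=4: 135+0+5·3·5=210 → min 210.
Length 4: W₁..W₄: k=1: 0+180+23·3·3=387; k=2: 345+135+23·5·3=825; k=3: 756+0+23·9·3=1377 → min 387 | W₂..W₅: k=2: 0+210+3·5·5=285; k=3: 135+135+3·9·5=405; k=4: 180+0+3·3·5=225 → min 225.
Top-level splits: k=1: (W₁..W₁)·(W₂..W₅) → 0+225+23·3·5 = 570; k=2: (W₁..W₂)·(W₃..W₅) → 345+210+23·5·5 = 1130; k=3: (W₁..W₃)·(W₄..W₅) → 756+135+23·9·5 = 1926; k=4: (W₁..W₄)·(W₅..W₅) → 387+0+23·3·5 = 732.
Best split is after W₁, i.e. k = 1.

1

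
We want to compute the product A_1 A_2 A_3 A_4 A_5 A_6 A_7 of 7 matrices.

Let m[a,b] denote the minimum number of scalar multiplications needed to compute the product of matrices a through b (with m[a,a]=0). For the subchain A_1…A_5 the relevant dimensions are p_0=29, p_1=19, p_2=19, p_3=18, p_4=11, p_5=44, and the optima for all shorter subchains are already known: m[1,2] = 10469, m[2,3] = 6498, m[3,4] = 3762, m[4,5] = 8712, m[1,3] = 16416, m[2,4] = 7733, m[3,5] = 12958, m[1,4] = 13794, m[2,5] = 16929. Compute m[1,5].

27830

m[1,5] = min over k∈[1,4] of m[1,k]+m[k+1,5]+p_{0}·p_k·p_{5}.
k=1: 0 + 16929 + 29·19·44 = 41173; k=2: 10469 + 12958 + 29·19·44 = 47671; k=3: 16416 + 8712 + 29·18·44 = 48096; k=4: 13794 + 0 + 29·11·44 = 27830.
Minimum: 27830 at k=4.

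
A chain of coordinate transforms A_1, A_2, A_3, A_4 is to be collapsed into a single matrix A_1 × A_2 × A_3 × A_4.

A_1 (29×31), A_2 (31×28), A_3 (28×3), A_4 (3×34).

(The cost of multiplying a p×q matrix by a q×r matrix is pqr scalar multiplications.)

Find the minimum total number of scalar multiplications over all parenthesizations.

8259

Adjacent pairs: A_1A_2 = 29·31·28 = 25172; A_2A_3 = 31·28·3 = 2604; A_3A_4 = 28·3·34 = 2856.
Length 3: A_1..A_3: k=1: 0+2604+29·31·3=5301; k=2: 25172+0+29·28·3=27608 → min 5301 | A_2..A_4: k=2: 0+2856+31·28·34=32368; k=3: 2604+0+31·3·34=5766 → min 5766.
Length 4: A_1..A_4: k=1: 0+5766+29·31·34=36332; k=2: 25172+2856+29·28·34=55636; k=3: 5301+0+29·3·34=8259 → min 8259.
Optimal order: ((A_1 × (A_2 × A_3)) × A_4) with cost 8259.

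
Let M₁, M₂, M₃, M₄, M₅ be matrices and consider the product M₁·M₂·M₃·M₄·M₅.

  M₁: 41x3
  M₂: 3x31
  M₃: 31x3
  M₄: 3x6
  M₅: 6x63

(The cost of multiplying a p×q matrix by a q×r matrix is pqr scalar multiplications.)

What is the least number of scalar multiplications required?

9216

Adjacent pairs: M₁M₂ = 41·3·31 = 3813; M₂M₃ = 3·31·3 = 279; M₃M₄ = 31·3·6 = 558; M₄M₅ = 3·6·63 = 1134.
Length 3: M₁..M₃: k=1: 0+279+41·3·3=648; k=2: 3813+0+41·31·3=7626 → min 648 | M₂..M₄: k=2: 0+558+3·31·6=1116; k=3: 279+0+3·3·6=333 → min 333 | M₃..M₅: k=3: 0+1134+31·3·63=6993; k=4: 558+0+31·6·63=12276 → min 6993.
Length 4: M₁..M₄: k=1: 0+333+41·3·6=1071; k=2: 3813+558+41·31·6=11997; k=3: 648+0+41·3·6=1386 → min 1071 | M₂..M₅: k=2: 0+6993+3·31·63=12852; k=3: 279+1134+3·3·63=1980; k=4: 333+0+3·6·63=1467 → min 1467.
Length 5: M₁..M₅: k=1: 0+1467+41·3·63=9216; k=2: 3813+6993+41·31·63=90879; k=3: 648+1134+41·3·63=9531; k=4: 1071+0+41·6·63=16569 → min 9216.
Optimal order: (M₁·(((M₂·M₃)·M₄)·M₅)) with cost 9216.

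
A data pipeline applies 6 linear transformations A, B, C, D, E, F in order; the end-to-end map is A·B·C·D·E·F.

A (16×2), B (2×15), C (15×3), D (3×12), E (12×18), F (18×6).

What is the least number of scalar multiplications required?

Adjacent pairs: AB = 16·2·15 = 480; BC = 2·15·3 = 90; CD = 15·3·12 = 540; DE = 3·12·18 = 648; EF = 12·18·6 = 1296.
Length 3: A..C: k=1: 0+90+16·2·3=186; k=2: 480+0+16·15·3=1200 → min 186 | B..D: k=2: 0+540+2·15·12=900; k=3: 90+0+2·3·12=162 → min 162 | C..E: k=3: 0+648+15·3·18=1458; k=4: 540+0+15·12·18=3780 → min 1458 | D..F: k=4: 0+1296+3·12·6=1512; k=5: 648+0+3·18·6=972 → min 972.
Length 4: A..D: k=1: 0+162+16·2·12=546; k=2: 480+540+16·15·12=3900; k=3: 186+0+16·3·12=762 → min 546 | B..E: k=2: 0+1458+2·15·18=1998; k=3: 90+648+2·3·18=846; k=4: 162+0+2·12·18=594 → min 594 | C..F: k=3: 0+972+15·3·6=1242; k=4: 540+1296+15·12·6=2916; k=5: 1458+0+15·18·6=3078 → min 1242.
Length 5: A..E: k=1: 0+594+16·2·18=1170; k=2: 480+1458+16·15·18=6258; k=3: 186+648+16·3·18=1698; k=4: 546+0+16·12·18=4002 → min 1170 | B..F: k=2: 0+1242+2·15·6=1422; k=3: 90+972+2·3·6=1098; k=4: 162+1296+2·12·6=1602; k=5: 594+0+2·18·6=810 → min 810.
Length 6: A..F: k=1: 0+810+16·2·6=1002; k=2: 480+1242+16·15·6=3162; k=3: 186+972+16·3·6=1446; k=4: 546+1296+16·12·6=2994; k=5: 1170+0+16·18·6=2898 → min 1002.
Optimal order: (A·((((B·C)·D)·E)·F)) with cost 1002.

1002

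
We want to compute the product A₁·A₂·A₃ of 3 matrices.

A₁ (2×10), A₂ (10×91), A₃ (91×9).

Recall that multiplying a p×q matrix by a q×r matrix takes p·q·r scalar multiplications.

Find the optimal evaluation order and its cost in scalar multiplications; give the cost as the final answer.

3458

(A₁·(A₂·A₃)): cost 8370.
((A₁·A₂)·A₃): cost 3458.
Optimal: ((A₁·A₂)·A₃) with cost 3458.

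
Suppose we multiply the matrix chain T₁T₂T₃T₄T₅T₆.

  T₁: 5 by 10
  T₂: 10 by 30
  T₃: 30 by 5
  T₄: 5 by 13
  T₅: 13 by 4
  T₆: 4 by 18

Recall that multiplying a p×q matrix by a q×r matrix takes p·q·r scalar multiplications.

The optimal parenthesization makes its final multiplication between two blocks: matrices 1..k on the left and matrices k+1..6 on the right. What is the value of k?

5

Adjacent pairs: T₁T₂ = 5·10·30 = 1500; T₂T₃ = 10·30·5 = 1500; T₃T₄ = 30·5·13 = 1950; T₄T₅ = 5·13·4 = 260; T₅T₆ = 13·4·18 = 936.
Length 3: T₁..T₃: k=1: 0+1500+5·10·5=1750; k=2: 1500+0+5·30·5=2250 → min 1750 | T₂..T₄: k=2: 0+1950+10·30·13=5850; k=3: 1500+0+10·5·13=2150 → min 2150 | T₃..T₅: k=3: 0+260+30·5·4=860; k=4: 1950+0+30·13·4=3510 → min 860 | T₄..T₆: k=4: 0+936+5·13·18=2106; k=5: 260+0+5·4·18=620 → min 620.
Length 4: T₁..T₄: k=1: 0+2150+5·10·13=2800; k=2: 1500+1950+5·30·13=5400; k=3: 1750+0+5·5·13=2075 → min 2075 | T₂..T₅: k=2: 0+860+10·30·4=2060; k=3: 1500+260+10·5·4=1960; k=4: 2150+0+10·13·4=2670 → min 1960 | T₃..T₆: k=3: 0+620+30·5·18=3320; k=4: 1950+936+30·13·18=9906; k=5: 860+0+30·4·18=3020 → min 3020.
Length 5: T₁..T₅: k=1: 0+1960+5·10·4=2160; k=2: 1500+860+5·30·4=2960; k=3: 1750+260+5·5·4=2110; k=4: 2075+0+5·13·4=2335 → min 2110 | T₂..T₆: k=2: 0+3020+10·30·18=8420; k=3: 1500+620+10·5·18=3020; k=4: 2150+936+10·13·18=5426; k=5: 1960+0+10·4·18=2680 → min 2680.
Top-level splits: k=1: (T₁..T₁)·(T₂..T₆) → 0+2680+5·10·18 = 3580; k=2: (T₁..T₂)·(T₃..T₆) → 1500+3020+5·30·18 = 7220; k=3: (T₁..T₃)·(T₄..T₆) → 1750+620+5·5·18 = 2820; k=4: (T₁..T₄)·(T₅..T₆) → 2075+936+5·13·18 = 4181; k=5: (T₁..T₅)·(T₆..T₆) → 2110+0+5·4·18 = 2470.
Best split is after T₅, i.e. k = 5.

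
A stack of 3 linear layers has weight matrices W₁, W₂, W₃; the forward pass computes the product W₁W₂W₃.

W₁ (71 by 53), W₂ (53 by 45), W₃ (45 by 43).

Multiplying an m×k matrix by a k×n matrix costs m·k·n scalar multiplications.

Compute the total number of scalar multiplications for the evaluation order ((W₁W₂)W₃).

(W₁W₂): 71×53 by 53×45 → 71×45, cost 71·53·45 = 169335
((W₁W₂)W₃): 71×45 by 45×43 → 71×43, cost 71·45·43 = 137385; cumulative 306720
Total: 306720 scalar multiplications.

306720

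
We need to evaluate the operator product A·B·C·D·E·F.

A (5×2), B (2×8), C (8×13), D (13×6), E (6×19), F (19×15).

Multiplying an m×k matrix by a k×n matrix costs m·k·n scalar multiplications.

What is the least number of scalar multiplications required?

Adjacent pairs: AB = 5·2·8 = 80; BC = 2·8·13 = 208; CD = 8·13·6 = 624; DE = 13·6·19 = 1482; EF = 6·19·15 = 1710.
Length 3: A..C: k=1: 0+208+5·2·13=338; k=2: 80+0+5·8·13=600 → min 338 | B..D: k=2: 0+624+2·8·6=720; k=3: 208+0+2·13·6=364 → min 364 | C..E: k=3: 0+1482+8·13·19=3458; k=4: 624+0+8·6·19=1536 → min 1536 | D..F: k=4: 0+1710+13·6·15=2880; k=5: 1482+0+13·19·15=5187 → min 2880.
Length 4: A..D: k=1: 0+364+5·2·6=424; k=2: 80+624+5·8·6=944; k=3: 338+0+5·13·6=728 → min 424 | B..E: k=2: 0+1536+2·8·19=1840; k=3: 208+1482+2·13·19=2184; k=4: 364+0+2·6·19=592 → min 592 | C..F: k=3: 0+2880+8·13·15=4440; k=4: 624+1710+8·6·15=3054; k=5: 1536+0+8·19·15=3816 → min 3054.
Length 5: A..E: k=1: 0+592+5·2·19=782; k=2: 80+1536+5·8·19=2376; k=3: 338+1482+5·13·19=3055; k=4: 424+0+5·6·19=994 → min 782 | B..F: k=2: 0+3054+2·8·15=3294; k=3: 208+2880+2·13·15=3478; k=4: 364+1710+2·6·15=2254; k=5: 592+0+2·19·15=1162 → min 1162.
Length 6: A..F: k=1: 0+1162+5·2·15=1312; k=2: 80+3054+5·8·15=3734; k=3: 338+2880+5·13·15=4193; k=4: 424+1710+5·6·15=2584; k=5: 782+0+5·19·15=2207 → min 1312.
Optimal order: (A·((((B·C)·D)·E)·F)) with cost 1312.

1312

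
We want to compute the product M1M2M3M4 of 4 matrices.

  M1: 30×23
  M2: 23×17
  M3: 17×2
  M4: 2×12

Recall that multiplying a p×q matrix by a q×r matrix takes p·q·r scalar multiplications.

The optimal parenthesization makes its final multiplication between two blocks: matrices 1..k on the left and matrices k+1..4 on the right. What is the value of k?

3

Adjacent pairs: M1M2 = 30·23·17 = 11730; M2M3 = 23·17·2 = 782; M3M4 = 17·2·12 = 408.
Length 3: M1..M3: k=1: 0+782+30·23·2=2162; k=2: 11730+0+30·17·2=12750 → min 2162 | M2..M4: k=2: 0+408+23·17·12=5100; k=3: 782+0+23·2·12=1334 → min 1334.
Top-level splits: k=1: (M1..M1)·(M2..M4) → 0+1334+30·23·12 = 9614; k=2: (M1..M2)·(M3..M4) → 11730+408+30·17·12 = 18258; k=3: (M1..M3)·(M4..M4) → 2162+0+30·2·12 = 2882.
Best split is after M3, i.e. k = 3.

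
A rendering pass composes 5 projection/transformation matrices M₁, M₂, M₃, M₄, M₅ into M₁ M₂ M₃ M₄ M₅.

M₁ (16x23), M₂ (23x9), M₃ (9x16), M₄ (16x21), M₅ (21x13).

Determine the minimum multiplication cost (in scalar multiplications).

10665

Adjacent pairs: M₁M₂ = 16·23·9 = 3312; M₂M₃ = 23·9·16 = 3312; M₃M₄ = 9·16·21 = 3024; M₄M₅ = 16·21·13 = 4368.
Length 3: M₁..M₃: k=1: 0+3312+16·23·16=9200; k=2: 3312+0+16·9·16=5616 → min 5616 | M₂..M₄: k=2: 0+3024+23·9·21=7371; k=3: 3312+0+23·16·21=11040 → min 7371 | M₃..M₅: k=3: 0+4368+9·16·13=6240; k=4: 3024+0+9·21·13=5481 → min 5481.
Length 4: M₁..M₄: k=1: 0+7371+16·23·21=15099; k=2: 3312+3024+16·9·21=9360; k=3: 5616+0+16·16·21=10992 → min 9360 | M₂..M₅: k=2: 0+5481+23·9·13=8172; k=3: 3312+4368+23·16·13=12464; k=4: 7371+0+23·21·13=13650 → min 8172.
Length 5: M₁..M₅: k=1: 0+8172+16·23·13=12956; k=2: 3312+5481+16·9·13=10665; k=3: 5616+4368+16·16·13=13312; k=4: 9360+0+16·21·13=13728 → min 10665.
Optimal order: ((M₁ M₂) ((M₃ M₄) M₅)) with cost 10665.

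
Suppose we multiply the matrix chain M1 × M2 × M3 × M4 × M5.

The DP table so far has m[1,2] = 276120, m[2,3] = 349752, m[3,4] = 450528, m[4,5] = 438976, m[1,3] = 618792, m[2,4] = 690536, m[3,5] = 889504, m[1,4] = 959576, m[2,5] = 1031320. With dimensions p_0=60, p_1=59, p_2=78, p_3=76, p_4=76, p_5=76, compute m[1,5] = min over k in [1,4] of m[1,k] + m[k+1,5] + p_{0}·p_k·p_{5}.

1300360

m[1,5] = min over k∈[1,4] of m[1,k]+m[k+1,5]+p_{0}·p_k·p_{5}.
k=1: 0 + 1031320 + 60·59·76 = 1300360; k=2: 276120 + 889504 + 60·78·76 = 1521304; k=3: 618792 + 438976 + 60·76·76 = 1404328; k=4: 959576 + 0 + 60·76·76 = 1306136.
Minimum: 1300360 at k=1.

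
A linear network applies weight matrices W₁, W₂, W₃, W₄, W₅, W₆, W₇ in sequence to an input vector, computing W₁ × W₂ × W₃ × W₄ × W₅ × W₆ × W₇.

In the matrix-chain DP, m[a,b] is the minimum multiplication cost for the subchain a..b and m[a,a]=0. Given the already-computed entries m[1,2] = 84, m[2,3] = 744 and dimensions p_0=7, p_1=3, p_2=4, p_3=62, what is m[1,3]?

1820

m[1,3] = min over k∈[1,2] of m[1,k]+m[k+1,3]+p_{0}·p_k·p_{3}.
k=1: 0 + 744 + 7·3·62 = 2046; k=2: 84 + 0 + 7·4·62 = 1820.
Minimum: 1820 at k=2.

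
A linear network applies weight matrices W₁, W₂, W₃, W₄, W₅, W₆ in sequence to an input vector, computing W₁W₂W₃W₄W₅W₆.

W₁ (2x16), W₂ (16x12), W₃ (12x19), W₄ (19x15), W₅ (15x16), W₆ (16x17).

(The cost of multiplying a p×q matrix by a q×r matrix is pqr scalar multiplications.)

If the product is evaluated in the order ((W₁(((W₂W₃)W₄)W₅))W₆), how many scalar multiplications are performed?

(W₂W₃): 16×12 by 12×19 → 16×19, cost 16·12·19 = 3648
((W₂W₃)W₄): 16×19 by 19×15 → 16×15, cost 16·19·15 = 4560; cumulative 8208
(((W₂W₃)W₄)W₅): 16×15 by 15×16 → 16×16, cost 16·15·16 = 3840; cumulative 12048
(W₁(((W₂W₃)W₄)W₅)): 2×16 by 16×16 → 2×16, cost 2·16·16 = 512; cumulative 12560
((W₁(((W₂W₃)W₄)W₅))W₆): 2×16 by 16×17 → 2×17, cost 2·16·17 = 544; cumulative 13104
Total: 13104 scalar multiplications.

13104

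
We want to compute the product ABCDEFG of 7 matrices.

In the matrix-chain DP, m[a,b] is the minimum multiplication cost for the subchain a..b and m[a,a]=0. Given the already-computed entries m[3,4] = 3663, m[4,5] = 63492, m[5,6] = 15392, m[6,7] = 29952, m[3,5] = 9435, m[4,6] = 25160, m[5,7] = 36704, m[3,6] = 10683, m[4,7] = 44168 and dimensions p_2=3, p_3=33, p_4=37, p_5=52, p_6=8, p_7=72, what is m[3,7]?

12411

m[3,7] = min over k∈[3,6] of m[3,k]+m[k+1,7]+p_{2}·p_k·p_{7}.
k=3: 0 + 44168 + 3·33·72 = 51296; k=4: 3663 + 36704 + 3·37·72 = 48359; k=5: 9435 + 29952 + 3·52·72 = 50619; k=6: 10683 + 0 + 3·8·72 = 12411.
Minimum: 12411 at k=6.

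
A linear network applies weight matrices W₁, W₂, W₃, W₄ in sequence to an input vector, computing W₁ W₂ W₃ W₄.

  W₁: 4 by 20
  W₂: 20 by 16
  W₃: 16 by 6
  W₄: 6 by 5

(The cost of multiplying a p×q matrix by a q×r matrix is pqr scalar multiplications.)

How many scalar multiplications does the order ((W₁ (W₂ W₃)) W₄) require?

2520

(W₂ W₃): 20×16 by 16×6 → 20×6, cost 20·16·6 = 1920
(W₁ (W₂ W₃)): 4×20 by 20×6 → 4×6, cost 4·20·6 = 480; cumulative 2400
((W₁ (W₂ W₃)) W₄): 4×6 by 6×5 → 4×5, cost 4·6·5 = 120; cumulative 2520
Total: 2520 scalar multiplications.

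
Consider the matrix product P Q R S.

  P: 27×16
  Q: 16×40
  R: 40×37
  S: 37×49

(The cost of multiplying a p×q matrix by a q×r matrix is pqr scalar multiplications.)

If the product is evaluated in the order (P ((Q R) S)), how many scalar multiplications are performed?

(Q R): 16×40 by 40×37 → 16×37, cost 16·40·37 = 23680
((Q R) S): 16×37 by 37×49 → 16×49, cost 16·37·49 = 29008; cumulative 52688
(P ((Q R) S)): 27×16 by 16×49 → 27×49, cost 27·16·49 = 21168; cumulative 73856
Total: 73856 scalar multiplications.

73856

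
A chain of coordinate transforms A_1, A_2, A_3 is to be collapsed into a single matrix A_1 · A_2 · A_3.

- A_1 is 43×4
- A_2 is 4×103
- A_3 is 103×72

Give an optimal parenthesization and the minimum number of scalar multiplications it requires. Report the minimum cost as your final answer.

42048

(A_1 · (A_2 · A_3)): cost 42048.
((A_1 · A_2) · A_3): cost 336604.
Optimal: (A_1 · (A_2 · A_3)) with cost 42048.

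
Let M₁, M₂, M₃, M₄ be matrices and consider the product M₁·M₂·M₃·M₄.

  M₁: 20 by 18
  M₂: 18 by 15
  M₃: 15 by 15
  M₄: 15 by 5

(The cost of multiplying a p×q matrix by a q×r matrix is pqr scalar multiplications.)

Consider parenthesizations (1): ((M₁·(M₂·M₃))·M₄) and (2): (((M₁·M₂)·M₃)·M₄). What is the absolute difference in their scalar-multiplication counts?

Order (1) = ((M₁·(M₂·M₃))·M₄): (M₂·M₃): 18×15 by 15×15 → 18×15, cost 18·15·15 = 4050; (M₁·(M₂·M₃)): 20×18 by 18×15 → 20×15, cost 20·18·15 = 5400; cumulative 9450; ((M₁·(M₂·M₃))·M₄): 20×15 by 15×5 → 20×5, cost 20·15·5 = 1500; cumulative 10950. Total 10950.
Order (2) = (((M₁·M₂)·M₃)·M₄): (M₁·M₂): 20×18 by 18×15 → 20×15, cost 20·18·15 = 5400; ((M₁·M₂)·M₃): 20×15 by 15×15 → 20×15, cost 20·15·15 = 4500; cumulative 9900; (((M₁·M₂)·M₃)·M₄): 20×15 by 15×5 → 20×5, cost 20·15·5 = 1500; cumulative 11400. Total 11400.
Difference: |10950 − 11400| = 450.

450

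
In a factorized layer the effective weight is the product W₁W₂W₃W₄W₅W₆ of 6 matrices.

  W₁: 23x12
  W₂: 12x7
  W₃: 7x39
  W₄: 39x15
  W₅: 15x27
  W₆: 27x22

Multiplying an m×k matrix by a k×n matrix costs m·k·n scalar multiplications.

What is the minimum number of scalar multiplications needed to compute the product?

16562

Adjacent pairs: W₁W₂ = 23·12·7 = 1932; W₂W₃ = 12·7·39 = 3276; W₃W₄ = 7·39·15 = 4095; W₄W₅ = 39·15·27 = 15795; W₅W₆ = 15·27·22 = 8910.
Length 3: W₁..W₃: k=1: 0+3276+23·12·39=14040; k=2: 1932+0+23·7·39=8211 → min 8211 | W₂..W₄: k=2: 0+4095+12·7·15=5355; k=3: 3276+0+12·39·15=10296 → min 5355 | W₃..W₅: k=3: 0+15795+7·39·27=23166; k=4: 4095+0+7·15·27=6930 → min 6930 | W₄..W₆: k=4: 0+8910+39·15·22=21780; k=5: 15795+0+39·27·22=38961 → min 21780.
Length 4: W₁..W₄: k=1: 0+5355+23·12·15=9495; k=2: 1932+4095+23·7·15=8442; k=3: 8211+0+23·39·15=21666 → min 8442 | W₂..W₅: k=2: 0+6930+12·7·27=9198; k=3: 3276+15795+12·39·27=31707; k=4: 5355+0+12·15·27=10215 → min 9198 | W₃..W₆: k=3: 0+21780+7·39·22=27786; k=4: 4095+8910+7·15·22=15315; k=5: 6930+0+7·27·22=11088 → min 11088.
Length 5: W₁..W₅: k=1: 0+9198+23·12·27=16650; k=2: 1932+6930+23·7·27=13209; k=3: 8211+15795+23·39·27=48225; k=4: 8442+0+23·15·27=17757 → min 13209 | W₂..W₆: k=2: 0+11088+12·7·22=12936; k=3: 3276+21780+12·39·22=35352; k=4: 5355+8910+12·15·22=18225; k=5: 9198+0+12·27·22=16326 → min 12936.
Length 6: W₁..W₆: k=1: 0+12936+23·12·22=19008; k=2: 1932+11088+23·7·22=16562; k=3: 8211+21780+23·39·22=49725; k=4: 8442+8910+23·15·22=24942; k=5: 13209+0+23·27·22=26871 → min 16562.
Optimal order: ((W₁W₂)(((W₃W₄)W₅)W₆)) with cost 16562.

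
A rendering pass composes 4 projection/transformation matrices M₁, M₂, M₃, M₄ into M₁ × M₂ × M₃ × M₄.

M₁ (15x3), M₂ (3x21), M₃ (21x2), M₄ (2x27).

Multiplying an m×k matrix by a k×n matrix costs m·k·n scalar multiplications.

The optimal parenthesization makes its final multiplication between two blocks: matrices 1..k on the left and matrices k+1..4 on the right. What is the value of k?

3

Adjacent pairs: M₁M₂ = 15·3·21 = 945; M₂M₃ = 3·21·2 = 126; M₃M₄ = 21·2·27 = 1134.
Length 3: M₁..M₃: k=1: 0+126+15·3·2=216; k=2: 945+0+15·21·2=1575 → min 216 | M₂..M₄: k=2: 0+1134+3·21·27=2835; k=3: 126+0+3·2·27=288 → min 288.
Top-level splits: k=1: (M₁..M₁)·(M₂..M₄) → 0+288+15·3·27 = 1503; k=2: (M₁..M₂)·(M₃..M₄) → 945+1134+15·21·27 = 10584; k=3: (M₁..M₃)·(M₄..M₄) → 216+0+15·2·27 = 1026.
Best split is after M₃, i.e. k = 3.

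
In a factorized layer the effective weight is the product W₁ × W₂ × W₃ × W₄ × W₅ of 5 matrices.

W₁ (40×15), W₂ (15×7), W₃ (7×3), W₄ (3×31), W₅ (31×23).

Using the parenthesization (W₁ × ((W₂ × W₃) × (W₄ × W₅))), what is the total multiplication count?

(W₂ × W₃): 15×7 by 7×3 → 15×3, cost 15·7·3 = 315
(W₄ × W₅): 3×31 by 31×23 → 3×23, cost 3·31·23 = 2139
((W₂ × W₃) × (W₄ × W₅)): 15×3 by 3×23 → 15×23, cost 15·3·23 = 1035; cumulative 3489
(W₁ × ((W₂ × W₃) × (W₄ × W₅))): 40×15 by 15×23 → 40×23, cost 40·15·23 = 13800; cumulative 17289
Total: 17289 scalar multiplications.

17289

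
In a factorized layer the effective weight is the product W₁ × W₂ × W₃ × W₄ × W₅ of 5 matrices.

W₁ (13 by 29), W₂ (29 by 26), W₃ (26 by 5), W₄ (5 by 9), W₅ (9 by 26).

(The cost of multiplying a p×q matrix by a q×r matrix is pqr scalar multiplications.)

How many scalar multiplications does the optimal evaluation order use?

Adjacent pairs: W₁W₂ = 13·29·26 = 9802; W₂W₃ = 29·26·5 = 3770; W₃W₄ = 26·5·9 = 1170; W₄W₅ = 5·9·26 = 1170.
Length 3: W₁..W₃: k=1: 0+3770+13·29·5=5655; k=2: 9802+0+13·26·5=11492 → min 5655 | W₂..W₄: k=2: 0+1170+29·26·9=7956; k=3: 3770+0+29·5·9=5075 → min 5075 | W₃..W₅: k=3: 0+1170+26·5·26=4550; k=4: 1170+0+26·9·26=7254 → min 4550.
Length 4: W₁..W₄: k=1: 0+5075+13·29·9=8468; k=2: 9802+1170+13·26·9=14014; k=3: 5655+0+13·5·9=6240 → min 6240 | W₂..W₅: k=2: 0+4550+29·26·26=24154; k=3: 3770+1170+29·5·26=8710; k=4: 5075+0+29·9·26=11861 → min 8710.
Length 5: W₁..W₅: k=1: 0+8710+13·29·26=18512; k=2: 9802+4550+13·26·26=23140; k=3: 5655+1170+13·5·26=8515; k=4: 6240+0+13·9·26=9282 → min 8515.
Optimal order: ((W₁ × (W₂ × W₃)) × (W₄ × W₅)) with cost 8515.

8515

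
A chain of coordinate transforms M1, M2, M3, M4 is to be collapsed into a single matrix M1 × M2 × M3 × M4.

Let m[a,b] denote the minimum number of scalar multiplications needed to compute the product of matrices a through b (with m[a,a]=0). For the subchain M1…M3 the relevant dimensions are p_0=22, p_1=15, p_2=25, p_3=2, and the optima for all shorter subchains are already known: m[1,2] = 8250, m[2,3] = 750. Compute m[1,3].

m[1,3] = min over k∈[1,2] of m[1,k]+m[k+1,3]+p_{0}·p_k·p_{3}.
k=1: 0 + 750 + 22·15·2 = 1410; k=2: 8250 + 0 + 22·25·2 = 9350.
Minimum: 1410 at k=1.

1410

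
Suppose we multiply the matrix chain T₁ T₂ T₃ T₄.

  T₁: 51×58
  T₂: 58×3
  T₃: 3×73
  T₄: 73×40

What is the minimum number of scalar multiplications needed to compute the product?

23754

Adjacent pairs: T₁T₂ = 51·58·3 = 8874; T₂T₃ = 58·3·73 = 12702; T₃T₄ = 3·73·40 = 8760.
Length 3: T₁..T₃: k=1: 0+12702+51·58·73=228636; k=2: 8874+0+51·3·73=20043 → min 20043 | T₂..T₄: k=2: 0+8760+58·3·40=15720; k=3: 12702+0+58·73·40=182062 → min 15720.
Length 4: T₁..T₄: k=1: 0+15720+51·58·40=134040; k=2: 8874+8760+51·3·40=23754; k=3: 20043+0+51·73·40=168963 → min 23754.
Optimal order: ((T₁ T₂) (T₃ T₄)) with cost 23754.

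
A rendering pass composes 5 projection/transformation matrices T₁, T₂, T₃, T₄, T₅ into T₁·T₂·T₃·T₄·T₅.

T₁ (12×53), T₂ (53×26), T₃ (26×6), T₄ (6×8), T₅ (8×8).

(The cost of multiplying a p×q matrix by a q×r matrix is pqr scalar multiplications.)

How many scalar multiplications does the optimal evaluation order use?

13044

Adjacent pairs: T₁T₂ = 12·53·26 = 16536; T₂T₃ = 53·26·6 = 8268; T₃T₄ = 26·6·8 = 1248; T₄T₅ = 6·8·8 = 384.
Length 3: T₁..T₃: k=1: 0+8268+12·53·6=12084; k=2: 16536+0+12·26·6=18408 → min 12084 | T₂..T₄: k=2: 0+1248+53·26·8=12272; k=3: 8268+0+53·6·8=10812 → min 10812 | T₃..T₅: k=3: 0+384+26·6·8=1632; k=4: 1248+0+26·8·8=2912 → min 1632.
Length 4: T₁..T₄: k=1: 0+10812+12·53·8=15900; k=2: 16536+1248+12·26·8=20280; k=3: 12084+0+12·6·8=12660 → min 12660 | T₂..T₅: k=2: 0+1632+53·26·8=12656; k=3: 8268+384+53·6·8=11196; k=4: 10812+0+53·8·8=14204 → min 11196.
Length 5: T₁..T₅: k=1: 0+11196+12·53·8=16284; k=2: 16536+1632+12·26·8=20664; k=3: 12084+384+12·6·8=13044; k=4: 12660+0+12·8·8=13428 → min 13044.
Optimal order: ((T₁·(T₂·T₃))·(T₄·T₅)) with cost 13044.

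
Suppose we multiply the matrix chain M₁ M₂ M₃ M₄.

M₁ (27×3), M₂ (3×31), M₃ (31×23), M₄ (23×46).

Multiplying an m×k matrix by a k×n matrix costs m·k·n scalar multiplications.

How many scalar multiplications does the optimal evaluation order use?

9039

Adjacent pairs: M₁M₂ = 27·3·31 = 2511; M₂M₃ = 3·31·23 = 2139; M₃M₄ = 31·23·46 = 32798.
Length 3: M₁..M₃: k=1: 0+2139+27·3·23=4002; k=2: 2511+0+27·31·23=21762 → min 4002 | M₂..M₄: k=2: 0+32798+3·31·46=37076; k=3: 2139+0+3·23·46=5313 → min 5313.
Length 4: M₁..M₄: k=1: 0+5313+27·3·46=9039; k=2: 2511+32798+27·31·46=73811; k=3: 4002+0+27·23·46=32568 → min 9039.
Optimal order: (M₁ ((M₂ M₃) M₄)) with cost 9039.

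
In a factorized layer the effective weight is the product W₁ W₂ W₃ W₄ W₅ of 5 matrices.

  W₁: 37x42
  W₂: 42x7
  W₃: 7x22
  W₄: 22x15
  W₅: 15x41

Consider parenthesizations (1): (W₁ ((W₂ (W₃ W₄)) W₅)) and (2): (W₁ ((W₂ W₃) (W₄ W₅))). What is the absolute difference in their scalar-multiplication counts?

Order (1) = (W₁ ((W₂ (W₃ W₄)) W₅)): (W₃ W₄): 7×22 by 22×15 → 7×15, cost 7·22·15 = 2310; (W₂ (W₃ W₄)): 42×7 by 7×15 → 42×15, cost 42·7·15 = 4410; cumulative 6720; ((W₂ (W₃ W₄)) W₅): 42×15 by 15×41 → 42×41, cost 42·15·41 = 25830; cumulative 32550; (W₁ ((W₂ (W₃ W₄)) W₅)): 37×42 by 42×41 → 37×41, cost 37·42·41 = 63714; cumulative 96264. Total 96264.
Order (2) = (W₁ ((W₂ W₃) (W₄ W₅))): (W₂ W₃): 42×7 by 7×22 → 42×22, cost 42·7·22 = 6468; (W₄ W₅): 22×15 by 15×41 → 22×41, cost 22·15·41 = 13530; ((W₂ W₃) (W₄ W₅)): 42×22 by 22×41 → 42×41, cost 42·22·41 = 37884; cumulative 57882; (W₁ ((W₂ W₃) (W₄ W₅))): 37×42 by 42×41 → 37×41, cost 37·42·41 = 63714; cumulative 121596. Total 121596.
Difference: |96264 − 121596| = 25332.

25332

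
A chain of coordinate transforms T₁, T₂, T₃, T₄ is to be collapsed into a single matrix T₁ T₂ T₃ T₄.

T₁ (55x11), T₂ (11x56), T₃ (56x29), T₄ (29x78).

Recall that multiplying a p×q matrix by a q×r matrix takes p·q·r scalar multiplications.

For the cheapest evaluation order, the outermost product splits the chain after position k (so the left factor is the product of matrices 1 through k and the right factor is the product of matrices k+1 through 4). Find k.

1

Adjacent pairs: T₁T₂ = 55·11·56 = 33880; T₂T₃ = 11·56·29 = 17864; T₃T₄ = 56·29·78 = 126672.
Length 3: T₁..T₃: k=1: 0+17864+55·11·29=35409; k=2: 33880+0+55·56·29=123200 → min 35409 | T₂..T₄: k=2: 0+126672+11·56·78=174720; k=3: 17864+0+11·29·78=42746 → min 42746.
Top-level splits: k=1: (T₁..T₁)·(T₂..T₄) → 0+42746+55·11·78 = 89936; k=2: (T₁..T₂)·(T₃..T₄) → 33880+126672+55·56·78 = 400792; k=3: (T₁..T₃)·(T₄..T₄) → 35409+0+55·29·78 = 159819.
Best split is after T₁, i.e. k = 1.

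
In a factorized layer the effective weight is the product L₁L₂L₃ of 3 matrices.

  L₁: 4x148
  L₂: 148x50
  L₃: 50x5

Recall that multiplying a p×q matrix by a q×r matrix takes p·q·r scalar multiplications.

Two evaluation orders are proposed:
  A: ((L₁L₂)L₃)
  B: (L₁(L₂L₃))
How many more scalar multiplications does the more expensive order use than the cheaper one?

Order A = ((L₁L₂)L₃): (L₁L₂): 4×148 by 148×50 → 4×50, cost 4·148·50 = 29600; ((L₁L₂)L₃): 4×50 by 50×5 → 4×5, cost 4·50·5 = 1000; cumulative 30600. Total 30600.
Order B = (L₁(L₂L₃)): (L₂L₃): 148×50 by 50×5 → 148×5, cost 148·50·5 = 37000; (L₁(L₂L₃)): 4×148 by 148×5 → 4×5, cost 4·148·5 = 2960; cumulative 39960. Total 39960.
Difference: |30600 − 39960| = 9360.

9360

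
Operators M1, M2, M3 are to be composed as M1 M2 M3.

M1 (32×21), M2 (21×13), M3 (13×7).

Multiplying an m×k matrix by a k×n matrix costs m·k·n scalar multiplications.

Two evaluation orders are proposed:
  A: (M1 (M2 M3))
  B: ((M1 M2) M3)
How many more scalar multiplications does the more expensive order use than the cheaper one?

Order A = (M1 (M2 M3)): (M2 M3): 21×13 by 13×7 → 21×7, cost 21·13·7 = 1911; (M1 (M2 M3)): 32×21 by 21×7 → 32×7, cost 32·21·7 = 4704; cumulative 6615. Total 6615.
Order B = ((M1 M2) M3): (M1 M2): 32×21 by 21×13 → 32×13, cost 32·21·13 = 8736; ((M1 M2) M3): 32×13 by 13×7 → 32×7, cost 32·13·7 = 2912; cumulative 11648. Total 11648.
Difference: |6615 − 11648| = 5033.

5033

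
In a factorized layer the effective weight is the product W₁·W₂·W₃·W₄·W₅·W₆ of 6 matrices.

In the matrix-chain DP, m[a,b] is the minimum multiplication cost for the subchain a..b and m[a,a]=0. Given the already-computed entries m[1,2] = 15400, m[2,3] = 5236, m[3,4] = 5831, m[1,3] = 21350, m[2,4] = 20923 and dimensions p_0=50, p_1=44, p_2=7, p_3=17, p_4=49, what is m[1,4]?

38381

m[1,4] = min over k∈[1,3] of m[1,k]+m[k+1,4]+p_{0}·p_k·p_{4}.
k=1: 0 + 20923 + 50·44·49 = 128723; k=2: 15400 + 5831 + 50·7·49 = 38381; k=3: 21350 + 0 + 50·17·49 = 63000.
Minimum: 38381 at k=2.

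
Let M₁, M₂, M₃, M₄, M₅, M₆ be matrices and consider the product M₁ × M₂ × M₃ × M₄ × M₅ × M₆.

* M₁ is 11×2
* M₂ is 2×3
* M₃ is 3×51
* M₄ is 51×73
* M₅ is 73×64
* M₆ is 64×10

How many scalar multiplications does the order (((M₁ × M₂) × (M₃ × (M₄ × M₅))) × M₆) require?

257282

(M₁ × M₂): 11×2 by 2×3 → 11×3, cost 11·2·3 = 66
(M₄ × M₅): 51×73 by 73×64 → 51×64, cost 51·73·64 = 238272
(M₃ × (M₄ × M₅)): 3×51 by 51×64 → 3×64, cost 3·51·64 = 9792; cumulative 248064
((M₁ × M₂) × (M₃ × (M₄ × M₅))): 11×3 by 3×64 → 11×64, cost 11·3·64 = 2112; cumulative 250242
(((M₁ × M₂) × (M₃ × (M₄ × M₅))) × M₆): 11×64 by 64×10 → 11×10, cost 11·64·10 = 7040; cumulative 257282
Total: 257282 scalar multiplications.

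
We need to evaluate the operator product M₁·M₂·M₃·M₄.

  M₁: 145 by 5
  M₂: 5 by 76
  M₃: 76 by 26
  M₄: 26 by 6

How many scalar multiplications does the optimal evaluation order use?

Adjacent pairs: M₁M₂ = 145·5·76 = 55100; M₂M₃ = 5·76·26 = 9880; M₃M₄ = 76·26·6 = 11856.
Length 3: M₁..M₃: k=1: 0+9880+145·5·26=28730; k=2: 55100+0+145·76·26=341620 → min 28730 | M₂..M₄: k=2: 0+11856+5·76·6=14136; k=3: 9880+0+5·26·6=10660 → min 10660.
Length 4: M₁..M₄: k=1: 0+10660+145·5·6=15010; k=2: 55100+11856+145·76·6=133076; k=3: 28730+0+145·26·6=51350 → min 15010.
Optimal order: (M₁·((M₂·M₃)·M₄)) with cost 15010.

15010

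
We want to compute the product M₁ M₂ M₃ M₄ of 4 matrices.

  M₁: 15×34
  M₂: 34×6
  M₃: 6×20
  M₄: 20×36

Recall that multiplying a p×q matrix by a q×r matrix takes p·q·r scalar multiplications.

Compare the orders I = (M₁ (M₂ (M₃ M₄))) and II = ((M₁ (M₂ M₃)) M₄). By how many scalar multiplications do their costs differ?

4944

Order I = (M₁ (M₂ (M₃ M₄))): (M₃ M₄): 6×20 by 20×36 → 6×36, cost 6·20·36 = 4320; (M₂ (M₃ M₄)): 34×6 by 6×36 → 34×36, cost 34·6·36 = 7344; cumulative 11664; (M₁ (M₂ (M₃ M₄))): 15×34 by 34×36 → 15×36, cost 15·34·36 = 18360; cumulative 30024. Total 30024.
Order II = ((M₁ (M₂ M₃)) M₄): (M₂ M₃): 34×6 by 6×20 → 34×20, cost 34·6·20 = 4080; (M₁ (M₂ M₃)): 15×34 by 34×20 → 15×20, cost 15·34·20 = 10200; cumulative 14280; ((M₁ (M₂ M₃)) M₄): 15×20 by 20×36 → 15×36, cost 15·20·36 = 10800; cumulative 25080. Total 25080.
Difference: |30024 − 25080| = 4944.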